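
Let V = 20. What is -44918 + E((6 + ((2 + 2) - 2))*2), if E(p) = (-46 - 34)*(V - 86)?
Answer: -39638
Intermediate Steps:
E(p) = 5280 (E(p) = (-46 - 34)*(20 - 86) = -80*(-66) = 5280)
-44918 + E((6 + ((2 + 2) - 2))*2) = -44918 + 5280 = -39638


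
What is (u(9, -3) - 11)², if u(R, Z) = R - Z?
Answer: 1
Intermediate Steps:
(u(9, -3) - 11)² = ((9 - 1*(-3)) - 11)² = ((9 + 3) - 11)² = (12 - 11)² = 1² = 1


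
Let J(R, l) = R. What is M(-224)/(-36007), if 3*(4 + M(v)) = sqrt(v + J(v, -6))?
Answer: 4/36007 - 8*I*sqrt(7)/108021 ≈ 0.00011109 - 0.00019594*I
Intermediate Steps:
M(v) = -4 + sqrt(2)*sqrt(v)/3 (M(v) = -4 + sqrt(v + v)/3 = -4 + sqrt(2*v)/3 = -4 + (sqrt(2)*sqrt(v))/3 = -4 + sqrt(2)*sqrt(v)/3)
M(-224)/(-36007) = (-4 + sqrt(2)*sqrt(-224)/3)/(-36007) = (-4 + sqrt(2)*(4*I*sqrt(14))/3)*(-1/36007) = (-4 + 8*I*sqrt(7)/3)*(-1/36007) = 4/36007 - 8*I*sqrt(7)/108021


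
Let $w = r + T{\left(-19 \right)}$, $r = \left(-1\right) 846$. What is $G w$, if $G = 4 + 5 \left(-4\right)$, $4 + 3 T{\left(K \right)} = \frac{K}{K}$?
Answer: $13552$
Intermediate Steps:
$T{\left(K \right)} = -1$ ($T{\left(K \right)} = - \frac{4}{3} + \frac{K \frac{1}{K}}{3} = - \frac{4}{3} + \frac{1}{3} \cdot 1 = - \frac{4}{3} + \frac{1}{3} = -1$)
$G = -16$ ($G = 4 - 20 = -16$)
$r = -846$
$w = -847$ ($w = -846 - 1 = -847$)
$G w = \left(-16\right) \left(-847\right) = 13552$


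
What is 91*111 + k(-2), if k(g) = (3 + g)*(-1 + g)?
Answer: 10098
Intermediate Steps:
k(g) = (-1 + g)*(3 + g)
91*111 + k(-2) = 91*111 + (-3 + (-2)**2 + 2*(-2)) = 10101 + (-3 + 4 - 4) = 10101 - 3 = 10098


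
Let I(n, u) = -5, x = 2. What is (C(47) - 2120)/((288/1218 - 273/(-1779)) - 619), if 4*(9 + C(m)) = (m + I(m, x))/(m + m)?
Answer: 48179407549/13999920832 ≈ 3.4414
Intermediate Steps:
C(m) = -9 + (-5 + m)/(8*m) (C(m) = -9 + ((m - 5)/(m + m))/4 = -9 + ((-5 + m)/((2*m)))/4 = -9 + ((-5 + m)*(1/(2*m)))/4 = -9 + ((-5 + m)/(2*m))/4 = -9 + (-5 + m)/(8*m))
(C(47) - 2120)/((288/1218 - 273/(-1779)) - 619) = ((⅛)*(-5 - 71*47)/47 - 2120)/((288/1218 - 273/(-1779)) - 619) = ((⅛)*(1/47)*(-5 - 3337) - 2120)/((288*(1/1218) - 273*(-1/1779)) - 619) = ((⅛)*(1/47)*(-3342) - 2120)/((48/203 + 91/593) - 619) = (-1671/188 - 2120)/(46937/120379 - 619) = -400231/(188*(-74467664/120379)) = -400231/188*(-120379/74467664) = 48179407549/13999920832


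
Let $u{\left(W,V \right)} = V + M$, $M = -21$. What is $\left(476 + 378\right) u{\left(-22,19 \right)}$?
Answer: $-1708$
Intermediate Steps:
$u{\left(W,V \right)} = -21 + V$ ($u{\left(W,V \right)} = V - 21 = -21 + V$)
$\left(476 + 378\right) u{\left(-22,19 \right)} = \left(476 + 378\right) \left(-21 + 19\right) = 854 \left(-2\right) = -1708$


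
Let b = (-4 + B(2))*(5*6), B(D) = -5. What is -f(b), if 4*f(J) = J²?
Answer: -18225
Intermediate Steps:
b = -270 (b = (-4 - 5)*(5*6) = -9*30 = -270)
f(J) = J²/4
-f(b) = -(-270)²/4 = -72900/4 = -1*18225 = -18225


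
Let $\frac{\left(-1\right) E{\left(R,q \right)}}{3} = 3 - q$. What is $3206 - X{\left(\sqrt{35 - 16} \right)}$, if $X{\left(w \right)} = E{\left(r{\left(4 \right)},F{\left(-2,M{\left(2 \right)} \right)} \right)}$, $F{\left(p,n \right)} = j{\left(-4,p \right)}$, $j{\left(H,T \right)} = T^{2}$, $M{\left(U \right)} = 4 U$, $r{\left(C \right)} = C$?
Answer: $3203$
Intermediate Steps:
$F{\left(p,n \right)} = p^{2}$
$E{\left(R,q \right)} = -9 + 3 q$ ($E{\left(R,q \right)} = - 3 \left(3 - q\right) = -9 + 3 q$)
$X{\left(w \right)} = 3$ ($X{\left(w \right)} = -9 + 3 \left(-2\right)^{2} = -9 + 3 \cdot 4 = -9 + 12 = 3$)
$3206 - X{\left(\sqrt{35 - 16} \right)} = 3206 - 3 = 3203$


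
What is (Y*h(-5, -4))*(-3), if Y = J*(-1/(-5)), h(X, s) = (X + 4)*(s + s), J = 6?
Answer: -144/5 ≈ -28.800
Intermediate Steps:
h(X, s) = 2*s*(4 + X) (h(X, s) = (4 + X)*(2*s) = 2*s*(4 + X))
Y = 6/5 (Y = 6*(-1/(-5)) = 6*(-1*(-1/5)) = 6*(1/5) = 6/5 ≈ 1.2000)
(Y*h(-5, -4))*(-3) = (6*(2*(-4)*(4 - 5))/5)*(-3) = (6*(2*(-4)*(-1))/5)*(-3) = ((6/5)*8)*(-3) = (48/5)*(-3) = -144/5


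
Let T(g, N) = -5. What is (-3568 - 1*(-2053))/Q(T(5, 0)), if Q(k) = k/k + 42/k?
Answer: 7575/37 ≈ 204.73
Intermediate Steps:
Q(k) = 1 + 42/k
(-3568 - 1*(-2053))/Q(T(5, 0)) = (-3568 - 1*(-2053))/(((42 - 5)/(-5))) = (-3568 + 2053)/((-1/5*37)) = -1515/(-37/5) = -1515*(-5/37) = 7575/37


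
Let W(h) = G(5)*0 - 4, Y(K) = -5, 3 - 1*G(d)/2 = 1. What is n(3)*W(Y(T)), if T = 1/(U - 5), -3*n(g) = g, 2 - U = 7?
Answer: 4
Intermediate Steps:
U = -5 (U = 2 - 1*7 = 2 - 7 = -5)
G(d) = 4 (G(d) = 6 - 2*1 = 6 - 2 = 4)
n(g) = -g/3
T = -⅒ (T = 1/(-5 - 5) = 1/(-10) = -⅒ ≈ -0.10000)
W(h) = -4 (W(h) = 4*0 - 4 = 0 - 4 = -4)
n(3)*W(Y(T)) = -⅓*3*(-4) = -1*(-4) = 4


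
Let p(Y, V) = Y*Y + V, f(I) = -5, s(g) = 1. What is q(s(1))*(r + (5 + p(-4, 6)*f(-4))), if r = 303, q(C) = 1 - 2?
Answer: -198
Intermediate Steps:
p(Y, V) = V + Y² (p(Y, V) = Y² + V = V + Y²)
q(C) = -1
q(s(1))*(r + (5 + p(-4, 6)*f(-4))) = -(303 + (5 + (6 + (-4)²)*(-5))) = -(303 + (5 + (6 + 16)*(-5))) = -(303 + (5 + 22*(-5))) = -(303 + (5 - 110)) = -(303 - 105) = -1*198 = -198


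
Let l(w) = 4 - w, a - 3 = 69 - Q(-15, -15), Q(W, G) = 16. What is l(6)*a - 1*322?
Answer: -434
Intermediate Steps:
a = 56 (a = 3 + (69 - 1*16) = 3 + (69 - 16) = 3 + 53 = 56)
l(6)*a - 1*322 = (4 - 1*6)*56 - 1*322 = (4 - 6)*56 - 322 = -2*56 - 322 = -112 - 322 = -434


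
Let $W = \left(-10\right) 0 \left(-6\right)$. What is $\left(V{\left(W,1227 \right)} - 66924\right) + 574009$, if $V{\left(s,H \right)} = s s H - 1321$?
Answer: $505764$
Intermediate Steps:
$W = 0$ ($W = 0 \left(-6\right) = 0$)
$V{\left(s,H \right)} = -1321 + H s^{2}$ ($V{\left(s,H \right)} = s^{2} H - 1321 = H s^{2} - 1321 = -1321 + H s^{2}$)
$\left(V{\left(W,1227 \right)} - 66924\right) + 574009 = \left(\left(-1321 + 1227 \cdot 0^{2}\right) - 66924\right) + 574009 = \left(\left(-1321 + 1227 \cdot 0\right) - 66924\right) + 574009 = \left(\left(-1321 + 0\right) - 66924\right) + 574009 = \left(-1321 - 66924\right) + 574009 = -68245 + 574009 = 505764$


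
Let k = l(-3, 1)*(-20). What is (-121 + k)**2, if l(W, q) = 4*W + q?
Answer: 9801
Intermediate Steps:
l(W, q) = q + 4*W
k = 220 (k = (1 + 4*(-3))*(-20) = (1 - 12)*(-20) = -11*(-20) = 220)
(-121 + k)**2 = (-121 + 220)**2 = 99**2 = 9801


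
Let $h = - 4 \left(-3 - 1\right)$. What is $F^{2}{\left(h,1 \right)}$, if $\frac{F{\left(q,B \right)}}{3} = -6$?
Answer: $324$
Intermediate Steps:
$h = 16$ ($h = \left(-4\right) \left(-4\right) = 16$)
$F{\left(q,B \right)} = -18$ ($F{\left(q,B \right)} = 3 \left(-6\right) = -18$)
$F^{2}{\left(h,1 \right)} = \left(-18\right)^{2} = 324$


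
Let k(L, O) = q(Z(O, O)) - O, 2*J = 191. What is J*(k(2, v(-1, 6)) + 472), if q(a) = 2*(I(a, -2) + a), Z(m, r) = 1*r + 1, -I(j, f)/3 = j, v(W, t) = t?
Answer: 41829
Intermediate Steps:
J = 191/2 (J = (1/2)*191 = 191/2 ≈ 95.500)
I(j, f) = -3*j
Z(m, r) = 1 + r (Z(m, r) = r + 1 = 1 + r)
q(a) = -4*a (q(a) = 2*(-3*a + a) = 2*(-2*a) = -4*a)
k(L, O) = -4 - 5*O (k(L, O) = -4*(1 + O) - O = (-4 - 4*O) - O = -4 - 5*O)
J*(k(2, v(-1, 6)) + 472) = 191*((-4 - 5*6) + 472)/2 = 191*((-4 - 30) + 472)/2 = 191*(-34 + 472)/2 = (191/2)*438 = 41829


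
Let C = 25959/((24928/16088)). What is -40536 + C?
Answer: -74106627/3116 ≈ -23783.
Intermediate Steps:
C = 52203549/3116 (C = 25959/((24928*(1/16088))) = 25959/(3116/2011) = 25959*(2011/3116) = 52203549/3116 ≈ 16753.)
-40536 + C = -40536 + 52203549/3116 = -74106627/3116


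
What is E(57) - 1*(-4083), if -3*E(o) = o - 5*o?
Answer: 4159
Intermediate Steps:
E(o) = 4*o/3 (E(o) = -(o - 5*o)/3 = -(-4)*o/3 = 4*o/3)
E(57) - 1*(-4083) = (4/3)*57 - 1*(-4083) = 76 + 4083 = 4159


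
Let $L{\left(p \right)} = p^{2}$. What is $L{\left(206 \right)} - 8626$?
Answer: $33810$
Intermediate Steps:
$L{\left(206 \right)} - 8626 = 206^{2} - 8626 = 42436 - 8626 = 33810$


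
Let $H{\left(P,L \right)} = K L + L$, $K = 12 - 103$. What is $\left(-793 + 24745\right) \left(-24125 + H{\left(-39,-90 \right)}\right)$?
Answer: $-383830800$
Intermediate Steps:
$K = -91$ ($K = 12 - 103 = -91$)
$H{\left(P,L \right)} = - 90 L$ ($H{\left(P,L \right)} = - 91 L + L = - 90 L$)
$\left(-793 + 24745\right) \left(-24125 + H{\left(-39,-90 \right)}\right) = \left(-793 + 24745\right) \left(-24125 - -8100\right) = 23952 \left(-24125 + 8100\right) = 23952 \left(-16025\right) = -383830800$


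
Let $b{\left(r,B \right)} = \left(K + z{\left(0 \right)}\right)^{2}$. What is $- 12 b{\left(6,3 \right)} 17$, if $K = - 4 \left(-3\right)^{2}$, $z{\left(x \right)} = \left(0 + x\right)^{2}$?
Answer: $-264384$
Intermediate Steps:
$z{\left(x \right)} = x^{2}$
$K = -36$ ($K = \left(-4\right) 9 = -36$)
$b{\left(r,B \right)} = 1296$ ($b{\left(r,B \right)} = \left(-36 + 0^{2}\right)^{2} = \left(-36 + 0\right)^{2} = \left(-36\right)^{2} = 1296$)
$- 12 b{\left(6,3 \right)} 17 = \left(-12\right) 1296 \cdot 17 = \left(-15552\right) 17 = -264384$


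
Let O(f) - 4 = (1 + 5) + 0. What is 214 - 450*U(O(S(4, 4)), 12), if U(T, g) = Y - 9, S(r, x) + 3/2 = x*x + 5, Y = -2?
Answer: 5164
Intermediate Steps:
S(r, x) = 7/2 + x**2 (S(r, x) = -3/2 + (x*x + 5) = -3/2 + (x**2 + 5) = -3/2 + (5 + x**2) = 7/2 + x**2)
O(f) = 10 (O(f) = 4 + ((1 + 5) + 0) = 4 + (6 + 0) = 4 + 6 = 10)
U(T, g) = -11 (U(T, g) = -2 - 9 = -11)
214 - 450*U(O(S(4, 4)), 12) = 214 - 450*(-11) = 214 + 4950 = 5164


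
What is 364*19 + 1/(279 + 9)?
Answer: 1991809/288 ≈ 6916.0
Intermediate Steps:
364*19 + 1/(279 + 9) = 6916 + 1/288 = 1991809/288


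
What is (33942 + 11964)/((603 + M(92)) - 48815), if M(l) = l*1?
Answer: -7651/8020 ≈ -0.95399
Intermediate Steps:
M(l) = l
(33942 + 11964)/((603 + M(92)) - 48815) = (33942 + 11964)/((603 + 92) - 48815) = 45906/(695 - 48815) = 45906/(-48120) = 45906*(-1/48120) = -7651/8020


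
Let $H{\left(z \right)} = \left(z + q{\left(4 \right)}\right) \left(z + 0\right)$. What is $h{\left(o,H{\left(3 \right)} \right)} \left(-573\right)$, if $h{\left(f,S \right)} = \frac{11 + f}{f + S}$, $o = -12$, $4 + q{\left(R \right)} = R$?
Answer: $-191$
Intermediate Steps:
$q{\left(R \right)} = -4 + R$
$H{\left(z \right)} = z^{2}$ ($H{\left(z \right)} = \left(z + \left(-4 + 4\right)\right) \left(z + 0\right) = \left(z + 0\right) z = z z = z^{2}$)
$h{\left(f,S \right)} = \frac{11 + f}{S + f}$
$h{\left(o,H{\left(3 \right)} \right)} \left(-573\right) = \frac{11 - 12}{3^{2} - 12} \left(-573\right) = \frac{1}{9 - 12} \left(-1\right) \left(-573\right) = \frac{1}{-3} \left(-1\right) \left(-573\right) = \left(- \frac{1}{3}\right) \left(-1\right) \left(-573\right) = \frac{1}{3} \left(-573\right) = -191$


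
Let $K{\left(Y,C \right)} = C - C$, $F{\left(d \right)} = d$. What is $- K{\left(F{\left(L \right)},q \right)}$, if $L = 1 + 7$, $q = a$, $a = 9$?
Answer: $0$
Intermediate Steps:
$q = 9$
$L = 8$
$K{\left(Y,C \right)} = 0$
$- K{\left(F{\left(L \right)},q \right)} = \left(-1\right) 0 = 0$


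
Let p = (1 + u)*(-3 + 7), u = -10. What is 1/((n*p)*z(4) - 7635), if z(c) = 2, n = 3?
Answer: -1/7851 ≈ -0.00012737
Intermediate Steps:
p = -36 (p = (1 - 10)*(-3 + 7) = -9*4 = -36)
1/((n*p)*z(4) - 7635) = 1/((3*(-36))*2 - 7635) = 1/(-108*2 - 7635) = 1/(-216 - 7635) = 1/(-7851) = -1/7851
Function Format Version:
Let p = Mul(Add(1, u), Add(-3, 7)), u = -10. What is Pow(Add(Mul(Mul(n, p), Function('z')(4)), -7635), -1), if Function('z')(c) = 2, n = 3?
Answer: Rational(-1, 7851) ≈ -0.00012737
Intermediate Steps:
p = -36 (p = Mul(Add(1, -10), Add(-3, 7)) = Mul(-9, 4) = -36)
Pow(Add(Mul(Mul(n, p), Function('z')(4)), -7635), -1) = Pow(Add(Mul(Mul(3, -36), 2), -7635), -1) = Pow(Add(Mul(-108, 2), -7635), -1) = Pow(Add(-216, -7635), -1) = Pow(-7851, -1) = Rational(-1, 7851)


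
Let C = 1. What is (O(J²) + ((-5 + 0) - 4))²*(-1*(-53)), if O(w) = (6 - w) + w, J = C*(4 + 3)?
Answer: 477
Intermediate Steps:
J = 7 (J = 1*(4 + 3) = 1*7 = 7)
O(w) = 6
(O(J²) + ((-5 + 0) - 4))²*(-1*(-53)) = (6 + ((-5 + 0) - 4))²*(-1*(-53)) = (6 + (-5 - 4))²*53 = (6 - 9)²*53 = (-3)²*53 = 9*53 = 477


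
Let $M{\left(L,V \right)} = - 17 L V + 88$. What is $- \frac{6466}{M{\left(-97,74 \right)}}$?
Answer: $- \frac{3233}{61057} \approx -0.052951$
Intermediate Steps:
$M{\left(L,V \right)} = 88 - 17 L V$ ($M{\left(L,V \right)} = - 17 L V + 88 = 88 - 17 L V$)
$- \frac{6466}{M{\left(-97,74 \right)}} = - \frac{6466}{88 - \left(-1649\right) 74} = - \frac{6466}{88 + 122026} = - \frac{6466}{122114} = \left(-6466\right) \frac{1}{122114} = - \frac{3233}{61057}$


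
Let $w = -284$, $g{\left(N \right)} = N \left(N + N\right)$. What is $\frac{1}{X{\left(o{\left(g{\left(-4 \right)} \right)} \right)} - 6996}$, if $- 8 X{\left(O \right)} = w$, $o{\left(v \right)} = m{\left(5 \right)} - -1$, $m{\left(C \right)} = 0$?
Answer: $- \frac{2}{13921} \approx -0.00014367$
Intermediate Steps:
$g{\left(N \right)} = 2 N^{2}$ ($g{\left(N \right)} = N 2 N = 2 N^{2}$)
$o{\left(v \right)} = 1$ ($o{\left(v \right)} = 0 - -1 = 0 + 1 = 1$)
$X{\left(O \right)} = \frac{71}{2}$ ($X{\left(O \right)} = \left(- \frac{1}{8}\right) \left(-284\right) = \frac{71}{2}$)
$\frac{1}{X{\left(o{\left(g{\left(-4 \right)} \right)} \right)} - 6996} = \frac{1}{\frac{71}{2} - 6996} = \frac{1}{- \frac{13921}{2}} = - \frac{2}{13921}$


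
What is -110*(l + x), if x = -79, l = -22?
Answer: 11110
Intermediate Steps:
-110*(l + x) = -110*(-22 - 79) = -110*(-101) = 11110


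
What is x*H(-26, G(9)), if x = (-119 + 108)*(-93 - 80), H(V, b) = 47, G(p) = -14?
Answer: 89441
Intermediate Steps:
x = 1903 (x = -11*(-173) = 1903)
x*H(-26, G(9)) = 1903*47 = 89441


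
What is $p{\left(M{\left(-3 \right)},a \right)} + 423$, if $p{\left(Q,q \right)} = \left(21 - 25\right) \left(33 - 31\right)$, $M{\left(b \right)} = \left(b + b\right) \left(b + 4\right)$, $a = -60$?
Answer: $415$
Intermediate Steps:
$M{\left(b \right)} = 2 b \left(4 + b\right)$
$p{\left(Q,q \right)} = -8$ ($p{\left(Q,q \right)} = \left(-4\right) 2 = -8$)
$p{\left(M{\left(-3 \right)},a \right)} + 423 = -8 + 423 = 415$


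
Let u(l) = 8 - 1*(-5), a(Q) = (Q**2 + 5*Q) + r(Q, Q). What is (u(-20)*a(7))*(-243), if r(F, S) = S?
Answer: -287469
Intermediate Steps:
a(Q) = Q**2 + 6*Q (a(Q) = (Q**2 + 5*Q) + Q = Q**2 + 6*Q)
u(l) = 13 (u(l) = 8 + 5 = 13)
(u(-20)*a(7))*(-243) = (13*(7*(6 + 7)))*(-243) = (13*(7*13))*(-243) = (13*91)*(-243) = 1183*(-243) = -287469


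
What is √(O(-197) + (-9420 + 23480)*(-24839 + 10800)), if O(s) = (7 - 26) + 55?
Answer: 4*I*√12336769 ≈ 14050.0*I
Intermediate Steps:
O(s) = 36 (O(s) = -19 + 55 = 36)
√(O(-197) + (-9420 + 23480)*(-24839 + 10800)) = √(36 + (-9420 + 23480)*(-24839 + 10800)) = √(36 + 14060*(-14039)) = √(36 - 197388340) = √(-197388304) = 4*I*√12336769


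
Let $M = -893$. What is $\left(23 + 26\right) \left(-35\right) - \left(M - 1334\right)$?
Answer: $512$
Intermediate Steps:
$\left(23 + 26\right) \left(-35\right) - \left(M - 1334\right) = \left(23 + 26\right) \left(-35\right) - \left(-893 - 1334\right) = 49 \left(-35\right) - -2227 = -1715 + 2227 = 512$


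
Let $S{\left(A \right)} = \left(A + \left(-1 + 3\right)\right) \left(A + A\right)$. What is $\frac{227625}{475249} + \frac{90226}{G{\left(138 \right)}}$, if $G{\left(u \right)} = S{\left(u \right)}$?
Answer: $\frac{1123374919}{399209160} \approx 2.814$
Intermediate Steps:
$S{\left(A \right)} = 2 A \left(2 + A\right)$ ($S{\left(A \right)} = \left(A + 2\right) 2 A = \left(2 + A\right) 2 A = 2 A \left(2 + A\right)$)
$G{\left(u \right)} = 2 u \left(2 + u\right)$
$\frac{227625}{475249} + \frac{90226}{G{\left(138 \right)}} = \frac{227625}{475249} + \frac{90226}{2 \cdot 138 \left(2 + 138\right)} = 227625 \cdot \frac{1}{475249} + \frac{90226}{2 \cdot 138 \cdot 140} = \frac{227625}{475249} + \frac{90226}{38640} = \frac{227625}{475249} + 90226 \cdot \frac{1}{38640} = \frac{227625}{475249} + \frac{45113}{19320} = \frac{1123374919}{399209160}$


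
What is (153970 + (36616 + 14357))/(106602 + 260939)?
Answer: 204943/367541 ≈ 0.55761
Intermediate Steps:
(153970 + (36616 + 14357))/(106602 + 260939) = (153970 + 50973)/367541 = 204943*(1/367541) = 204943/367541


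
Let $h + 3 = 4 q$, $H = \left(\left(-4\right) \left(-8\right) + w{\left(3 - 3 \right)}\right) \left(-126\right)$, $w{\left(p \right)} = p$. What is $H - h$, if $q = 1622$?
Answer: $-10517$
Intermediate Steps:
$H = -4032$ ($H = \left(\left(-4\right) \left(-8\right) + \left(3 - 3\right)\right) \left(-126\right) = \left(32 + 0\right) \left(-126\right) = 32 \left(-126\right) = -4032$)
$h = 6485$ ($h = -3 + 4 \cdot 1622 = -3 + 6488 = 6485$)
$H - h = -4032 - 6485 = -10517$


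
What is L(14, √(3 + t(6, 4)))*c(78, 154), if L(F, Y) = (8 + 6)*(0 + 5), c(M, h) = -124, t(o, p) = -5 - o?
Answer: -8680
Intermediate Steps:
L(F, Y) = 70 (L(F, Y) = 14*5 = 70)
L(14, √(3 + t(6, 4)))*c(78, 154) = 70*(-124) = -8680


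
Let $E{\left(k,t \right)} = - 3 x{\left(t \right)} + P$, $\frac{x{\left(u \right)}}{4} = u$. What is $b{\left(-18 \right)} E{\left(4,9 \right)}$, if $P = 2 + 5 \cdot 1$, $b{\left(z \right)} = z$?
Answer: $1818$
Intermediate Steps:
$x{\left(u \right)} = 4 u$
$P = 7$ ($P = 2 + 5 = 7$)
$E{\left(k,t \right)} = 7 - 12 t$ ($E{\left(k,t \right)} = - 3 \cdot 4 t + 7 = - 12 t + 7 = 7 - 12 t$)
$b{\left(-18 \right)} E{\left(4,9 \right)} = - 18 \left(7 - 108\right) = \left(-18\right) \left(-101\right) = 1818$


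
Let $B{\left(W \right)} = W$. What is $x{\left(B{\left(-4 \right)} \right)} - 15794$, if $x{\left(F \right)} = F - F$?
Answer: $-15794$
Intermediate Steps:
$x{\left(F \right)} = 0$
$x{\left(B{\left(-4 \right)} \right)} - 15794 = 0 - 15794 = -15794$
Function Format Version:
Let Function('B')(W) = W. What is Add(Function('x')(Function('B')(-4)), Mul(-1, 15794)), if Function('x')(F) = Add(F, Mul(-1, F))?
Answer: -15794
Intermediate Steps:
Function('x')(F) = 0
Add(Function('x')(Function('B')(-4)), Mul(-1, 15794)) = Add(0, Mul(-1, 15794)) = Add(0, -15794) = -15794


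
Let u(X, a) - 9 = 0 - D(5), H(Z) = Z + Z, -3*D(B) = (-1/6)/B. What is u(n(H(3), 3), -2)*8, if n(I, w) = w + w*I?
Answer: 3236/45 ≈ 71.911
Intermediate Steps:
D(B) = 1/(18*B) (D(B) = -(-1/6)/(3*B) = -(-1*1/6)/(3*B) = -(-1)/(18*B) = 1/(18*B))
H(Z) = 2*Z
n(I, w) = w + I*w
u(X, a) = 809/90 (u(X, a) = 9 + (0 - 1/(18*5)) = 9 + (0 - 1*1/90) = 9 + (0 - 1/90) = 9 - 1/90 = 809/90)
u(n(H(3), 3), -2)*8 = (809/90)*8 = 3236/45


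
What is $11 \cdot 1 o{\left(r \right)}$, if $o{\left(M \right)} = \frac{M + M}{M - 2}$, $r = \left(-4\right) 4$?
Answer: $\frac{176}{9} \approx 19.556$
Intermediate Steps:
$r = -16$
$o{\left(M \right)} = \frac{2 M}{-2 + M}$
$11 \cdot 1 o{\left(r \right)} = 11 \cdot 1 \cdot 2 \left(-16\right) \frac{1}{-2 - 16} = 11 \cdot 2 \left(-16\right) \frac{1}{-18} = 11 \cdot 2 \left(-16\right) \left(- \frac{1}{18}\right) = 11 \cdot \frac{16}{9} = \frac{176}{9}$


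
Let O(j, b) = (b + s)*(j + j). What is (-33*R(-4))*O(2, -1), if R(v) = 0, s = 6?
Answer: 0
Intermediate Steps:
O(j, b) = 2*j*(6 + b) (O(j, b) = (b + 6)*(j + j) = (6 + b)*(2*j) = 2*j*(6 + b))
(-33*R(-4))*O(2, -1) = (-33*0)*(2*2*(6 - 1)) = 0*(2*2*5) = 0*20 = 0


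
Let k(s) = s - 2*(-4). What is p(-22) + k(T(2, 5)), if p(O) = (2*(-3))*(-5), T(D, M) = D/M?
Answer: 192/5 ≈ 38.400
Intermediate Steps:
p(O) = 30 (p(O) = -6*(-5) = 30)
k(s) = 8 + s (k(s) = s + 8 = 8 + s)
p(-22) + k(T(2, 5)) = 30 + (8 + 2/5) = 30 + (8 + 2*(⅕)) = 30 + (8 + ⅖) = 30 + 42/5 = 192/5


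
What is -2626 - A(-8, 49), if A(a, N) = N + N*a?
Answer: -2283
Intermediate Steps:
-2626 - A(-8, 49) = -2626 - 49*(1 - 8) = -2626 - 49*(-7) = -2626 - 1*(-343) = -2626 + 343 = -2283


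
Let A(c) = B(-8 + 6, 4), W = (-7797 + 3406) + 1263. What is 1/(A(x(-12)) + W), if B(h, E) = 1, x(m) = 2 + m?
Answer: -1/3127 ≈ -0.00031980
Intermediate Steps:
W = -3128 (W = -4391 + 1263 = -3128)
A(c) = 1
1/(A(x(-12)) + W) = 1/(1 - 3128) = 1/(-3127) = -1/3127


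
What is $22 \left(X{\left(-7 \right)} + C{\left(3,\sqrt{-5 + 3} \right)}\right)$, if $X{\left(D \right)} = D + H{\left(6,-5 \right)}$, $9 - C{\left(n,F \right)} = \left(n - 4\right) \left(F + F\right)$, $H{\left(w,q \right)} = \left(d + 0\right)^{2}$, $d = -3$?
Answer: $242 + 44 i \sqrt{2} \approx 242.0 + 62.225 i$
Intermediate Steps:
$H{\left(w,q \right)} = 9$ ($H{\left(w,q \right)} = \left(-3 + 0\right)^{2} = \left(-3\right)^{2} = 9$)
$C{\left(n,F \right)} = 9 - 2 F \left(-4 + n\right)$ ($C{\left(n,F \right)} = 9 - \left(n - 4\right) \left(F + F\right) = 9 - \left(-4 + n\right) 2 F = 9 - 2 F \left(-4 + n\right)$)
$X{\left(D \right)} = 9 + D$ ($X{\left(D \right)} = D + 9 = 9 + D$)
$22 \left(X{\left(-7 \right)} + C{\left(3,\sqrt{-5 + 3} \right)}\right) = 22 \left(\left(9 - 7\right) + \left(9 + 8 \sqrt{-5 + 3} - 2 \sqrt{-5 + 3} \cdot 3\right)\right) = 22 \left(2 + \left(9 + 8 \sqrt{-2} - 2 \sqrt{-2} \cdot 3\right)\right) = 22 \left(2 + \left(9 + 8 i \sqrt{2} - 2 i \sqrt{2} \cdot 3\right)\right) = 22 \left(2 + \left(9 + 8 i \sqrt{2} - 6 i \sqrt{2}\right)\right) = 22 \left(2 + \left(9 + 2 i \sqrt{2}\right)\right) = 22 \left(11 + 2 i \sqrt{2}\right) = 242 + 44 i \sqrt{2}$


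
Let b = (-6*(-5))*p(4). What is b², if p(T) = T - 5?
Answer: 900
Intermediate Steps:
p(T) = -5 + T
b = -30 (b = (-6*(-5))*(-5 + 4) = 30*(-1) = -30)
b² = (-30)² = 900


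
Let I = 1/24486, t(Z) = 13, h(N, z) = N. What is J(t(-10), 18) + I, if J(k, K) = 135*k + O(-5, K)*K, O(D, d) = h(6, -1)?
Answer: 45617419/24486 ≈ 1863.0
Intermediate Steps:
O(D, d) = 6
J(k, K) = 6*K + 135*k (J(k, K) = 135*k + 6*K = 6*K + 135*k)
I = 1/24486 ≈ 4.0840e-5
J(t(-10), 18) + I = (6*18 + 135*13) + 1/24486 = (108 + 1755) + 1/24486 = 1863 + 1/24486 = 45617419/24486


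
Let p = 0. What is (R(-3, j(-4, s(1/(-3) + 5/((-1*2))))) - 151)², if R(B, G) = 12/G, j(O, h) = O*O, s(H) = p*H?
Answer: 361201/16 ≈ 22575.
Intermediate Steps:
s(H) = 0 (s(H) = 0*H = 0)
j(O, h) = O²
(R(-3, j(-4, s(1/(-3) + 5/((-1*2))))) - 151)² = (12/((-4)²) - 151)² = (12/16 - 151)² = (12*(1/16) - 151)² = (¾ - 151)² = (-601/4)² = 361201/16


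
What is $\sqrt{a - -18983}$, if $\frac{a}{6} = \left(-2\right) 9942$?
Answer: $i \sqrt{100321} \approx 316.73 i$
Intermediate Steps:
$a = -119304$ ($a = 6 \left(\left(-2\right) 9942\right) = 6 \left(-19884\right) = -119304$)
$\sqrt{a - -18983} = \sqrt{-119304 - -18983} = \sqrt{-119304 + 18983} = \sqrt{-100321} = i \sqrt{100321}$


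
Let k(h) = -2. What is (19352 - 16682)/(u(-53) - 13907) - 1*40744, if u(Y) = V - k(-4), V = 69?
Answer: -93956109/2306 ≈ -40744.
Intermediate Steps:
u(Y) = 71 (u(Y) = 69 - 1*(-2) = 69 + 2 = 71)
(19352 - 16682)/(u(-53) - 13907) - 1*40744 = (19352 - 16682)/(71 - 13907) - 1*40744 = 2670/(-13836) - 40744 = 2670*(-1/13836) - 40744 = -445/2306 - 40744 = -93956109/2306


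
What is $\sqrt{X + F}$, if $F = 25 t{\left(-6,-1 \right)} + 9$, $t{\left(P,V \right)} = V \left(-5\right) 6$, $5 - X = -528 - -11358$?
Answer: $i \sqrt{10066} \approx 100.33 i$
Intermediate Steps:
$X = -10825$ ($X = 5 - \left(-528 - -11358\right) = 5 - \left(-528 + 11358\right) = 5 - 10830 = -10825$)
$t{\left(P,V \right)} = - 30 V$ ($t{\left(P,V \right)} = - 5 V 6 = - 30 V$)
$F = 759$ ($F = 25 \left(\left(-30\right) \left(-1\right)\right) + 9 = 25 \cdot 30 + 9 = 750 + 9 = 759$)
$\sqrt{X + F} = \sqrt{-10825 + 759} = \sqrt{-10066} = i \sqrt{10066}$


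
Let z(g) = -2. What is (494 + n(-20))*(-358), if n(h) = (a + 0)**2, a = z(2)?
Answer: -178284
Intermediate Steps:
a = -2
n(h) = 4 (n(h) = (-2 + 0)**2 = (-2)**2 = 4)
(494 + n(-20))*(-358) = (494 + 4)*(-358) = 498*(-358) = -178284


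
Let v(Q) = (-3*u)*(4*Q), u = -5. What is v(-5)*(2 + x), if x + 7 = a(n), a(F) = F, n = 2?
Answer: 900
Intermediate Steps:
v(Q) = 60*Q (v(Q) = (-3*(-5))*(4*Q) = 15*(4*Q) = 60*Q)
x = -5 (x = -7 + 2 = -5)
v(-5)*(2 + x) = (60*(-5))*(2 - 5) = -300*(-3) = 900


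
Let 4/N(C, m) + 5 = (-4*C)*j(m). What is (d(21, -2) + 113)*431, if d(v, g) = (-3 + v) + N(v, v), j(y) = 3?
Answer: 14508753/257 ≈ 56454.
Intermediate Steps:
N(C, m) = 4/(-5 - 12*C) (N(C, m) = 4/(-5 - 4*C*3) = 4/(-5 - 12*C))
d(v, g) = -3 + v - 4/(5 + 12*v) (d(v, g) = (-3 + v) - 4/(5 + 12*v) = -3 + v - 4/(5 + 12*v))
(d(21, -2) + 113)*431 = ((-4 + (-3 + 21)*(5 + 12*21))/(5 + 12*21) + 113)*431 = ((-4 + 18*(5 + 252))/(5 + 252) + 113)*431 = ((-4 + 18*257)/257 + 113)*431 = ((-4 + 4626)/257 + 113)*431 = ((1/257)*4622 + 113)*431 = (4622/257 + 113)*431 = (33663/257)*431 = 14508753/257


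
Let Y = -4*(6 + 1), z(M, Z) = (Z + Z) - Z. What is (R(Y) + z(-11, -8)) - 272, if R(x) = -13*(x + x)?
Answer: 448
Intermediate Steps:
z(M, Z) = Z (z(M, Z) = 2*Z - Z = Z)
Y = -28 (Y = -4*7 = -28)
R(x) = -26*x
(R(Y) + z(-11, -8)) - 272 = (-26*(-28) - 8) - 272 = (728 - 8) - 272 = 720 - 272 = 448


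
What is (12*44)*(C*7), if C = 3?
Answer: 11088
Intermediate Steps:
(12*44)*(C*7) = (12*44)*(3*7) = 528*21 = 11088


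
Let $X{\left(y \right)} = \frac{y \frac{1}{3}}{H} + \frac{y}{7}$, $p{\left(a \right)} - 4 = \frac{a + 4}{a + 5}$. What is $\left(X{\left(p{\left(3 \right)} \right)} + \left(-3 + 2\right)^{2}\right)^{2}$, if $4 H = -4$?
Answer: $\frac{1}{196} \approx 0.005102$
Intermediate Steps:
$p{\left(a \right)} = 4 + \frac{4 + a}{5 + a}$ ($p{\left(a \right)} = 4 + \frac{a + 4}{a + 5} = 4 + \frac{4 + a}{5 + a}$)
$H = -1$ ($H = \frac{1}{4} \left(-4\right) = -1$)
$X{\left(y \right)} = - \frac{4 y}{21}$ ($X{\left(y \right)} = \frac{y \frac{1}{3}}{-1} + \frac{y}{7} = y \frac{1}{3} \left(-1\right) + y \frac{1}{7} = \frac{y}{3} \left(-1\right) + \frac{y}{7} = - \frac{y}{3} + \frac{y}{7} = - \frac{4 y}{21}$)
$\left(X{\left(p{\left(3 \right)} \right)} + \left(-3 + 2\right)^{2}\right)^{2} = \left(- \frac{4 \frac{24 + 5 \cdot 3}{5 + 3}}{21} + \left(-3 + 2\right)^{2}\right)^{2} = \left(- \frac{4 \frac{24 + 15}{8}}{21} + \left(-1\right)^{2}\right)^{2} = \left(- \frac{4 \cdot \frac{1}{8} \cdot 39}{21} + 1\right)^{2} = \left(\left(- \frac{4}{21}\right) \frac{39}{8} + 1\right)^{2} = \left(- \frac{13}{14} + 1\right)^{2} = \left(\frac{1}{14}\right)^{2} = \frac{1}{196}$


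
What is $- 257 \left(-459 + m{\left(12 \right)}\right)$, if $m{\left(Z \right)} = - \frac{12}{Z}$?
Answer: $118220$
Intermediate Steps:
$- 257 \left(-459 + m{\left(12 \right)}\right) = - 257 \left(-459 - \frac{12}{12}\right) = - 257 \left(-459 - 1\right) = \left(-257\right) \left(-460\right) = 118220$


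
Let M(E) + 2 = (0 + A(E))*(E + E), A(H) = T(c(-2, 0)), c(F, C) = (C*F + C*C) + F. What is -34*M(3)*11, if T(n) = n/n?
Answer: -1496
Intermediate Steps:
c(F, C) = F + C² + C*F (c(F, C) = (C*F + C²) + F = (C² + C*F) + F = F + C² + C*F)
T(n) = 1
A(H) = 1
M(E) = -2 + 2*E (M(E) = -2 + (0 + 1)*(E + E) = -2 + 1*(2*E) = -2 + 2*E)
-34*M(3)*11 = -34*(-2 + 2*3)*11 = -34*(-2 + 6)*11 = -34*4*11 = -136*11 = -1496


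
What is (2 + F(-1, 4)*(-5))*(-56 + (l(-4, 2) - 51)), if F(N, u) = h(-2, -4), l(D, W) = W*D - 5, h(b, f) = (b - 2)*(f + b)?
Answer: 14160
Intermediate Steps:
h(b, f) = (-2 + b)*(b + f)
l(D, W) = -5 + D*W (l(D, W) = D*W - 5 = -5 + D*W)
F(N, u) = 24 (F(N, u) = (-2)**2 - 2*(-2) - 2*(-4) - 2*(-4) = 4 + 4 + 8 + 8 = 24)
(2 + F(-1, 4)*(-5))*(-56 + (l(-4, 2) - 51)) = (2 + 24*(-5))*(-56 + ((-5 - 4*2) - 51)) = (2 - 120)*(-56 + ((-5 - 8) - 51)) = -118*(-56 + (-13 - 51)) = -118*(-56 - 64) = -118*(-120) = 14160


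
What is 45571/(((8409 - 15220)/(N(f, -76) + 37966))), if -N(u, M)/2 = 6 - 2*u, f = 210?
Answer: -252554482/973 ≈ -2.5956e+5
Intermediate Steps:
N(u, M) = -12 + 4*u (N(u, M) = -2*(6 - 2*u) = -12 + 4*u)
45571/(((8409 - 15220)/(N(f, -76) + 37966))) = 45571/(((8409 - 15220)/((-12 + 4*210) + 37966))) = 45571/((-6811/((-12 + 840) + 37966))) = 45571/((-6811/(828 + 37966))) = 45571/((-6811/38794)) = 45571/((-6811*1/38794)) = 45571/(-973/5542) = 45571*(-5542/973) = -252554482/973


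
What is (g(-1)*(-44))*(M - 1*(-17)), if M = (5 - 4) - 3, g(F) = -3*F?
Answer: -1980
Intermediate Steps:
M = -2 (M = 1 - 3 = -2)
(g(-1)*(-44))*(M - 1*(-17)) = (-3*(-1)*(-44))*(-2 - 1*(-17)) = (3*(-44))*(-2 + 17) = -132*15 = -1980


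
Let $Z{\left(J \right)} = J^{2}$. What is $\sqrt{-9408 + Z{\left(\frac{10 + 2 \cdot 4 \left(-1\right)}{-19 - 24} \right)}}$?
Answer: $\frac{2 i \sqrt{4348847}}{43} \approx 96.995 i$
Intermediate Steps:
$\sqrt{-9408 + Z{\left(\frac{10 + 2 \cdot 4 \left(-1\right)}{-19 - 24} \right)}} = \sqrt{-9408 + \left(\frac{10 + 2 \cdot 4 \left(-1\right)}{-19 - 24}\right)^{2}} = \sqrt{-9408 + \left(\frac{10 + 8 \left(-1\right)}{-43}\right)^{2}} = \sqrt{-9408 + \left(\left(10 - 8\right) \left(- \frac{1}{43}\right)\right)^{2}} = \sqrt{-9408 + \left(2 \left(- \frac{1}{43}\right)\right)^{2}} = \sqrt{-9408 + \left(- \frac{2}{43}\right)^{2}} = \sqrt{-9408 + \frac{4}{1849}} = \sqrt{- \frac{17395388}{1849}} = \frac{2 i \sqrt{4348847}}{43}$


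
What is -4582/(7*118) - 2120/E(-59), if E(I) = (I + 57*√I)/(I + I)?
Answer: -27723677/341551 - 60420*I*√59/827 ≈ -81.17 - 561.18*I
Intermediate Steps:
E(I) = (I + 57*√I)/(2*I) (E(I) = (I + 57*√I)/((2*I)) = (I + 57*√I)*(1/(2*I)) = (I + 57*√I)/(2*I))
-4582/(7*118) - 2120/E(-59) = -4582/(7*118) - 2120/(½ + 57/(2*√(-59))) = -4582/826 - 2120/(½ + 57*(-I*√59/59)/2) = -4582*1/826 - 2120/(½ - 57*I*√59/118) = -2291/413 - 2120/(½ - 57*I*√59/118)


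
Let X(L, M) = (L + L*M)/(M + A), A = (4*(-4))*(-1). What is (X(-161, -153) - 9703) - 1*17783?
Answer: -3790054/137 ≈ -27665.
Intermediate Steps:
A = 16 (A = -16*(-1) = 16)
X(L, M) = (L + L*M)/(16 + M) (X(L, M) = (L + L*M)/(M + 16) = (L + L*M)/(16 + M))
(X(-161, -153) - 9703) - 1*17783 = (-161*(1 - 153)/(16 - 153) - 9703) - 1*17783 = (-161*(-152)/(-137) - 9703) - 17783 = (-161*(-1/137)*(-152) - 9703) - 17783 = (-24472/137 - 9703) - 17783 = -1353783/137 - 17783 = -3790054/137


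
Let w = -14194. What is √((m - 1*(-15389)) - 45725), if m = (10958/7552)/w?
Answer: I*√1361607441212992298/6699568 ≈ 174.17*I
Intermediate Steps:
m = -5479/53596544 (m = (10958/7552)/(-14194) = (10958*(1/7552))*(-1/14194) = (5479/3776)*(-1/14194) = -5479/53596544 ≈ -0.00010223)
√((m - 1*(-15389)) - 45725) = √((-5479/53596544 - 1*(-15389)) - 45725) = √((-5479/53596544 + 15389) - 45725) = √(824797210137/53596544 - 45725) = √(-1625904764263/53596544) = I*√1361607441212992298/6699568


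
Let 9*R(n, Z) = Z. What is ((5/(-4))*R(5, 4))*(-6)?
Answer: 10/3 ≈ 3.3333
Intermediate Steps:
R(n, Z) = Z/9
((5/(-4))*R(5, 4))*(-6) = ((5/(-4))*((⅑)*4))*(-6) = ((5*(-¼))*(4/9))*(-6) = -5/4*4/9*(-6) = -5/9*(-6) = 10/3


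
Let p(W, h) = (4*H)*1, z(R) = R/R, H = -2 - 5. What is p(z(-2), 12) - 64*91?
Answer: -5852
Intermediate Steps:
H = -7
z(R) = 1
p(W, h) = -28 (p(W, h) = (4*(-7))*1 = -28*1 = -28)
p(z(-2), 12) - 64*91 = -28 - 64*91 = -28 - 5824 = -5852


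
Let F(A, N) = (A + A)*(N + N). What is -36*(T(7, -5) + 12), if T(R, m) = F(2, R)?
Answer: -2448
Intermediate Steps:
F(A, N) = 4*A*N (F(A, N) = (2*A)*(2*N) = 4*A*N)
T(R, m) = 8*R (T(R, m) = 4*2*R = 8*R)
-36*(T(7, -5) + 12) = -36*(8*7 + 12) = -36*(56 + 12) = -36*68 = -2448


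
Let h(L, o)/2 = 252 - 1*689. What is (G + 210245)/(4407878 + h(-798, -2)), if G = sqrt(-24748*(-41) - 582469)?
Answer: 30035/629572 + sqrt(432199)/4407004 ≈ 0.047856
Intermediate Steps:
h(L, o) = -874 (h(L, o) = 2*(252 - 1*689) = 2*(252 - 689) = 2*(-437) = -874)
G = sqrt(432199) (G = sqrt(1014668 - 582469) = sqrt(432199) ≈ 657.42)
(G + 210245)/(4407878 + h(-798, -2)) = (sqrt(432199) + 210245)/(4407878 - 874) = (210245 + sqrt(432199))/4407004 = (210245 + sqrt(432199))*(1/4407004) = 30035/629572 + sqrt(432199)/4407004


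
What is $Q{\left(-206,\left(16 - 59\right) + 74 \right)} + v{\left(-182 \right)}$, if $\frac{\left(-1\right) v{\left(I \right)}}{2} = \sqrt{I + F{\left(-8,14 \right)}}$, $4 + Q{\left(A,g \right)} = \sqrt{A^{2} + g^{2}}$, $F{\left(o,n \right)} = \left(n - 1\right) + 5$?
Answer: $-4 + \sqrt{43397} - 4 i \sqrt{41} \approx 204.32 - 25.612 i$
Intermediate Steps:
$F{\left(o,n \right)} = 4 + n$ ($F{\left(o,n \right)} = \left(-1 + n\right) + 5 = 4 + n$)
$Q{\left(A,g \right)} = -4 + \sqrt{A^{2} + g^{2}}$
$v{\left(I \right)} = - 2 \sqrt{18 + I}$ ($v{\left(I \right)} = - 2 \sqrt{I + \left(4 + 14\right)} = - 2 \sqrt{I + 18} = - 2 \sqrt{18 + I}$)
$Q{\left(-206,\left(16 - 59\right) + 74 \right)} + v{\left(-182 \right)} = \left(-4 + \sqrt{\left(-206\right)^{2} + \left(\left(16 - 59\right) + 74\right)^{2}}\right) - 2 \sqrt{18 - 182} = \left(-4 + \sqrt{42436 + \left(-43 + 74\right)^{2}}\right) - 2 \sqrt{-164} = \left(-4 + \sqrt{42436 + 31^{2}}\right) - 2 \cdot 2 i \sqrt{41} = \left(-4 + \sqrt{42436 + 961}\right) - 4 i \sqrt{41} = \left(-4 + \sqrt{43397}\right) - 4 i \sqrt{41} = -4 + \sqrt{43397} - 4 i \sqrt{41}$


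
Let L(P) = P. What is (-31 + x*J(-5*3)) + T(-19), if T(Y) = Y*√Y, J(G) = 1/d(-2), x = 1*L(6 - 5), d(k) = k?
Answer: -63/2 - 19*I*√19 ≈ -31.5 - 82.819*I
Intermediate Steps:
x = 1 (x = 1*(6 - 5) = 1*1 = 1)
J(G) = -½ (J(G) = 1/(-2) = -½)
T(Y) = Y^(3/2)
(-31 + x*J(-5*3)) + T(-19) = (-31 + 1*(-½)) + (-19)^(3/2) = (-31 - ½) - 19*I*√19 = -63/2 - 19*I*√19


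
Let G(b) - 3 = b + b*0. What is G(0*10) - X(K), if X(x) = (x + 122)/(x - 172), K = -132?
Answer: 451/152 ≈ 2.9671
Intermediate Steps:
X(x) = (122 + x)/(-172 + x)
G(b) = 3 + b (G(b) = 3 + (b + b*0) = 3 + (b + 0) = 3 + b)
G(0*10) - X(K) = (3 + 0*10) - (122 - 132)/(-172 - 132) = (3 + 0) - (-10)/(-304) = 3 - (-1)*(-10)/304 = 3 - 1*5/152 = 3 - 5/152 = 451/152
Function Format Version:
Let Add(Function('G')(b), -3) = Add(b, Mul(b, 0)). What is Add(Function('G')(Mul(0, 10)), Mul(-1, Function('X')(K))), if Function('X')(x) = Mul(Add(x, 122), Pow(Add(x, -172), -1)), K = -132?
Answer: Rational(451, 152) ≈ 2.9671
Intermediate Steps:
Function('X')(x) = Mul(Pow(Add(-172, x), -1), Add(122, x)) (Function('X')(x) = Mul(Add(122, x), Pow(Add(-172, x), -1)) = Mul(Pow(Add(-172, x), -1), Add(122, x)))
Function('G')(b) = Add(3, b) (Function('G')(b) = Add(3, Add(b, Mul(b, 0))) = Add(3, Add(b, 0)) = Add(3, b))
Add(Function('G')(Mul(0, 10)), Mul(-1, Function('X')(K))) = Add(Add(3, Mul(0, 10)), Mul(-1, Mul(Pow(Add(-172, -132), -1), Add(122, -132)))) = Add(Add(3, 0), Mul(-1, Mul(Pow(-304, -1), -10))) = Add(3, Mul(-1, Mul(Rational(-1, 304), -10))) = Add(3, Mul(-1, Rational(5, 152))) = Add(3, Rational(-5, 152)) = Rational(451, 152)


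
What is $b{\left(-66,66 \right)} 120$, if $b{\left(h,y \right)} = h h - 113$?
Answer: $509160$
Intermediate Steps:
$b{\left(h,y \right)} = -113 + h^{2}$ ($b{\left(h,y \right)} = h^{2} - 113 = -113 + h^{2}$)
$b{\left(-66,66 \right)} 120 = \left(-113 + \left(-66\right)^{2}\right) 120 = \left(-113 + 4356\right) 120 = 4243 \cdot 120 = 509160$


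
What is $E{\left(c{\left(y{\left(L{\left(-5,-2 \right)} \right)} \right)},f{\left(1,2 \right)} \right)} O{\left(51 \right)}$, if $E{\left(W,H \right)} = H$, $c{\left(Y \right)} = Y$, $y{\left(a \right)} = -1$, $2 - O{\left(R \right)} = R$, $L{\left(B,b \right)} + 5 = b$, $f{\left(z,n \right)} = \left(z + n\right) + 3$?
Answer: $-294$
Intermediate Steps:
$f{\left(z,n \right)} = 3 + n + z$ ($f{\left(z,n \right)} = \left(n + z\right) + 3 = 3 + n + z$)
$L{\left(B,b \right)} = -5 + b$
$O{\left(R \right)} = 2 - R$
$E{\left(c{\left(y{\left(L{\left(-5,-2 \right)} \right)} \right)},f{\left(1,2 \right)} \right)} O{\left(51 \right)} = \left(3 + 2 + 1\right) \left(2 - 51\right) = 6 \left(2 - 51\right) = 6 \left(-49\right) = -294$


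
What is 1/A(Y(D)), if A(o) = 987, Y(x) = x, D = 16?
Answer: 1/987 ≈ 0.0010132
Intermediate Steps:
1/A(Y(D)) = 1/987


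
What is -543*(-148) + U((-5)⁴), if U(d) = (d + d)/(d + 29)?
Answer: 26279653/327 ≈ 80366.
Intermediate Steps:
U(d) = 2*d/(29 + d) (U(d) = (2*d)/(29 + d) = 2*d/(29 + d))
-543*(-148) + U((-5)⁴) = -543*(-148) + 2*(-5)⁴/(29 + (-5)⁴) = 80364 + 2*625/(29 + 625) = 80364 + 2*625/654 = 80364 + 2*625*(1/654) = 80364 + 625/327 = 26279653/327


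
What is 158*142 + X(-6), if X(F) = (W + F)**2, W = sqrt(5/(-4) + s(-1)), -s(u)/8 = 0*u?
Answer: 89883/4 - 6*I*sqrt(5) ≈ 22471.0 - 13.416*I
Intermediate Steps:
s(u) = 0 (s(u) = -0*u = -8*0 = 0)
W = I*sqrt(5)/2 (W = sqrt(5/(-4) + 0) = sqrt(5*(-1/4) + 0) = sqrt(-5/4 + 0) = sqrt(-5/4) = I*sqrt(5)/2 ≈ 1.118*I)
X(F) = (F + I*sqrt(5)/2)**2 (X(F) = (I*sqrt(5)/2 + F)**2 = (F + I*sqrt(5)/2)**2)
158*142 + X(-6) = 158*142 + (2*(-6) + I*sqrt(5))**2/4 = 22436 + (-12 + I*sqrt(5))**2/4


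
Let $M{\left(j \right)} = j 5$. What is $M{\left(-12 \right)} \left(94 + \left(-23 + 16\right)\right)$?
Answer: $-5220$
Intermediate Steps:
$M{\left(j \right)} = 5 j$
$M{\left(-12 \right)} \left(94 + \left(-23 + 16\right)\right) = 5 \left(-12\right) \left(94 + \left(-23 + 16\right)\right) = - 60 \left(94 - 7\right) = \left(-60\right) 87 = -5220$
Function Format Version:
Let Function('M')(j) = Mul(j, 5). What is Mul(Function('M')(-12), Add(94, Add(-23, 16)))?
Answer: -5220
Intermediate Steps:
Function('M')(j) = Mul(5, j)
Mul(Function('M')(-12), Add(94, Add(-23, 16))) = Mul(Mul(5, -12), Add(94, Add(-23, 16))) = Mul(-60, Add(94, -7)) = Mul(-60, 87) = -5220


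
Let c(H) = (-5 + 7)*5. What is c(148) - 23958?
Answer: -23948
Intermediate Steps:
c(H) = 10 (c(H) = 2*5 = 10)
c(148) - 23958 = 10 - 23958 = -23948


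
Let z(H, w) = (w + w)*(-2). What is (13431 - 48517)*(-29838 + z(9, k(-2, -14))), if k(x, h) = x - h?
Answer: 1048580196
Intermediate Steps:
z(H, w) = -4*w (z(H, w) = (2*w)*(-2) = -4*w)
(13431 - 48517)*(-29838 + z(9, k(-2, -14))) = (13431 - 48517)*(-29838 - 4*(-2 - 1*(-14))) = -35086*(-29838 - 4*(-2 + 14)) = -35086*(-29838 - 4*12) = -35086*(-29838 - 48) = -35086*(-29886) = 1048580196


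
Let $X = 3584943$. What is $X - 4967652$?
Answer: $-1382709$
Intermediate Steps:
$X - 4967652 = 3584943 - 4967652 = -1382709$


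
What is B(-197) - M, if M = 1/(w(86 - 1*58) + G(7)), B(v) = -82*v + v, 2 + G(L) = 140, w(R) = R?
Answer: 2648861/166 ≈ 15957.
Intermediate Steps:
G(L) = 138 (G(L) = -2 + 140 = 138)
B(v) = -81*v
M = 1/166 (M = 1/((86 - 1*58) + 138) = 1/((86 - 58) + 138) = 1/(28 + 138) = 1/166 ≈ 0.0060241)
B(-197) - M = -81*(-197) - 1*1/166 = 15957 - 1/166 = 2648861/166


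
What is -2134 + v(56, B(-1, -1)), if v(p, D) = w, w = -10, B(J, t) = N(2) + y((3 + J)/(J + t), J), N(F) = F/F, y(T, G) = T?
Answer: -2144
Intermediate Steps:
N(F) = 1
B(J, t) = 1 + (3 + J)/(J + t)
v(p, D) = -10
-2134 + v(56, B(-1, -1)) = -2134 - 10 = -2144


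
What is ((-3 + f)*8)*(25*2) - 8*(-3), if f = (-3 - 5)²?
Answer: 24424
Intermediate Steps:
f = 64 (f = (-8)² = 64)
((-3 + f)*8)*(25*2) - 8*(-3) = ((-3 + 64)*8)*(25*2) - 8*(-3) = (61*8)*50 + 24 = 488*50 + 24 = 24400 + 24 = 24424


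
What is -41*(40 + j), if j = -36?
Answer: -164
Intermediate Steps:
-41*(40 + j) = -41*(40 - 36) = -41*4 = -164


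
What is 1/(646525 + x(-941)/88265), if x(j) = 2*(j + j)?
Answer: 88265/57065525361 ≈ 1.5467e-6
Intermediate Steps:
x(j) = 4*j (x(j) = 2*(2*j) = 4*j)
1/(646525 + x(-941)/88265) = 1/(646525 + (4*(-941))/88265) = 1/(646525 - 3764*1/88265) = 1/(646525 - 3764/88265) = 1/(57065525361/88265) = 88265/57065525361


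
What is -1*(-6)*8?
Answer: 48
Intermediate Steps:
-1*(-6)*8 = 6*8 = 48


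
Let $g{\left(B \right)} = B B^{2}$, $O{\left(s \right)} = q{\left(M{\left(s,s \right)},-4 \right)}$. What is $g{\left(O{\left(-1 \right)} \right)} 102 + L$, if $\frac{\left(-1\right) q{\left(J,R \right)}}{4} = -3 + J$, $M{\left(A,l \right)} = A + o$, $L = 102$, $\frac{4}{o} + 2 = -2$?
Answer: $816102$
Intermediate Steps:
$o = -1$ ($o = \frac{4}{-2 - 2} = \frac{4}{-4} = 4 \left(- \frac{1}{4}\right) = -1$)
$M{\left(A,l \right)} = -1 + A$ ($M{\left(A,l \right)} = A - 1 = -1 + A$)
$q{\left(J,R \right)} = 12 - 4 J$ ($q{\left(J,R \right)} = - 4 \left(-3 + J\right) = 12 - 4 J$)
$O{\left(s \right)} = 16 - 4 s$ ($O{\left(s \right)} = 12 - 4 \left(-1 + s\right) = 12 - \left(-4 + 4 s\right) = 16 - 4 s$)
$g{\left(B \right)} = B^{3}$
$g{\left(O{\left(-1 \right)} \right)} 102 + L = \left(16 - -4\right)^{3} \cdot 102 + 102 = \left(16 + 4\right)^{3} \cdot 102 + 102 = 20^{3} \cdot 102 + 102 = 8000 \cdot 102 + 102 = 816000 + 102 = 816102$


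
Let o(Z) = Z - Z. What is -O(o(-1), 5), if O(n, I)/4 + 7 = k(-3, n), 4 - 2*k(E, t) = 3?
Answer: 26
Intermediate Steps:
k(E, t) = ½ (k(E, t) = 2 - ½*3 = 2 - 3/2 = ½)
o(Z) = 0
O(n, I) = -26 (O(n, I) = -28 + 4*(½) = -28 + 2 = -26)
-O(o(-1), 5) = -1*(-26) = 26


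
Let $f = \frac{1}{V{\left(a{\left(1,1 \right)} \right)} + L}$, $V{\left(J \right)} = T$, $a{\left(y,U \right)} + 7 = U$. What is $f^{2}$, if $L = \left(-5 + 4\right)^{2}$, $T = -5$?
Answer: $\frac{1}{16} \approx 0.0625$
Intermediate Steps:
$a{\left(y,U \right)} = -7 + U$
$V{\left(J \right)} = -5$
$L = 1$ ($L = \left(-1\right)^{2} = 1$)
$f = - \frac{1}{4}$ ($f = \frac{1}{-5 + 1} = \frac{1}{-4} = - \frac{1}{4} \approx -0.25$)
$f^{2} = \left(- \frac{1}{4}\right)^{2} = \frac{1}{16}$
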